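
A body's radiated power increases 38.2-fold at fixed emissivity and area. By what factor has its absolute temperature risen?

factor ≈ 2.49

P ∝ T⁴ ⇒ T ∝ P^(1/4), so T scales by (38.2)^(1/4) = 2.49.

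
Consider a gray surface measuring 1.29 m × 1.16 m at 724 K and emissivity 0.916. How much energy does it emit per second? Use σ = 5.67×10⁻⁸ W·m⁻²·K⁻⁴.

P ≈ 21400 W

A = 1.29 × 1.16 = 1.50 m².
P = εσAT⁴ = 0.916 × 5.67×10⁻⁸ × 1.50 × (724)⁴ = 0.916 × 5.67×10⁻⁸ × 1.50 × 2.75×10^11.
P = 21400 W.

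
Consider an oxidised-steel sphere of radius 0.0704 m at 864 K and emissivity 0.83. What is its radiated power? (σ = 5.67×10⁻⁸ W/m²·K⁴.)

A = 4πr² = 4π × (0.0704)² = 0.0623 m².
Stefan–Boltzmann: P = εσAT⁴ = 0.83 × 5.67×10⁻⁸ × 0.0623 × (864)⁴ = 0.83 × 5.67×10⁻⁸ × 0.0623 × 5.57×10^11.
P = 1630 W.

P ≈ 1630 W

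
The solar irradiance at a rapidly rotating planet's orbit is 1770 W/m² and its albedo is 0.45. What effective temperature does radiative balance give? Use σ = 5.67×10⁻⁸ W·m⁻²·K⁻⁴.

Power absorbed = (1−a)S·πR²; power emitted = 4πR²σT⁴. Equating and cancelling πR²:
T = ((1−a)S / 4σ)^(1/4) = (974 / (4 × 5.67×10⁻⁸))^(1/4) = (4.29×10^9)^(1/4).
T = 256 K.

T ≈ 256 K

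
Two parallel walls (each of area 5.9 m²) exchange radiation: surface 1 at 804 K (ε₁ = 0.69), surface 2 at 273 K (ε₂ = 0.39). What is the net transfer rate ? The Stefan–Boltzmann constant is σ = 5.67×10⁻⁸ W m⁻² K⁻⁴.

For two large parallel gray plates, q = σ(T₁⁴ − T₂⁴) / (1/ε₁ + 1/ε₂ − 1).
1/ε₁ + 1/ε₂ − 1 = 1/0.69 + 1/0.39 − 1 = 3.013.
T₁⁴ − T₂⁴ = 4.18×10^11 − 5.55×10^9 = 4.12×10^11 K⁴.
q = 5.67×10⁻⁸ × 4.12×10^11 / 3.013 = 7760 W/m².
Q = q·A = 7760 × 5.9 = 45800 W.

Q ≈ 45800 W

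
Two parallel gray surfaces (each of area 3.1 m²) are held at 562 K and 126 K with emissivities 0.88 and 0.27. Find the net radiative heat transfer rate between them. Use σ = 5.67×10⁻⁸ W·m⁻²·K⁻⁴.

For two large parallel gray plates, q = σ(T₁⁴ − T₂⁴) / (1/ε₁ + 1/ε₂ − 1).
1/ε₁ + 1/ε₂ − 1 = 1/0.88 + 1/0.27 − 1 = 3.840.
T₁⁴ − T₂⁴ = 9.98×10^10 − 2.52×10^8 = 9.95×10^10 K⁴.
q = 5.67×10⁻⁸ × 9.95×10^10 / 3.840 = 1470 W/m².
Q = q·A = 1470 × 3.1 = 4550 W.

Q ≈ 4550 W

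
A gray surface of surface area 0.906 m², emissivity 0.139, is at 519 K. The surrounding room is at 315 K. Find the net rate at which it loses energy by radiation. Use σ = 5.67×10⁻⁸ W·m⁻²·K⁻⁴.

Q ≈ 448 W

Q = εσA(T⁴ − T_s⁴). T⁴ − T_s⁴ = (519)⁴ − (315)⁴ = 7.26×10^10 − 9.85×10^9 = 6.27×10^10 K⁴.
Q = 0.139 × 5.67×10⁻⁸ × 0.906 × 6.27×10^10 = 448 W.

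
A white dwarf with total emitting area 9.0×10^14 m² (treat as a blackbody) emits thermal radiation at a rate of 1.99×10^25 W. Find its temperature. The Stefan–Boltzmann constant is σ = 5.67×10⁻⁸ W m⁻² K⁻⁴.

From P = σAT⁴, T = (P / σA)^(1/4) = (1.99×10^25 / (5.67×10⁻⁸ × 9.00×10^14))^(1/4).
T = (3.90×10^17)^(1/4) = 25000 K.

T ≈ 25000 K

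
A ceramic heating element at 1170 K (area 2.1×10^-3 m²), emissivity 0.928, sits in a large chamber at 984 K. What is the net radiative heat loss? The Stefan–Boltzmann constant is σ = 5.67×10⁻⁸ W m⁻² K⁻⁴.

Q ≈ 103 W

Q = εσA(T⁴ − T_s⁴). T⁴ − T_s⁴ = (1170)⁴ − (984)⁴ = 1.87×10^12 − 9.38×10^11 = 9.36×10^11 K⁴.
Q = 0.928 × 5.67×10⁻⁸ × 2.10×10^-3 × 9.36×10^11 = 103 W.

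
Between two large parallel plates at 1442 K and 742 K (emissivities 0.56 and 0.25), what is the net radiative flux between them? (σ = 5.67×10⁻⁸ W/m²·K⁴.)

q ≈ 47600 W/m²

For two large parallel gray plates, q = σ(T₁⁴ − T₂⁴) / (1/ε₁ + 1/ε₂ − 1).
1/ε₁ + 1/ε₂ − 1 = 1/0.56 + 1/0.25 − 1 = 4.786.
T₁⁴ − T₂⁴ = 4.32×10^12 − 3.03×10^11 = 4.02×10^12 K⁴.
q = 5.67×10⁻⁸ × 4.02×10^12 / 4.786 = 47600 W/m².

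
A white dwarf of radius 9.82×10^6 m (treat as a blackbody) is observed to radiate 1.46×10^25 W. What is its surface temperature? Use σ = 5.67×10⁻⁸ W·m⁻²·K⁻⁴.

T ≈ 21500 K

A = 4πr² = 4π × (9.82×10^6)² = 1.21×10^15 m².
From P = σAT⁴, T = (P / σA)^(1/4) = (1.46×10^25 / (5.67×10⁻⁸ × 1.21×10^15))^(1/4).
T = (2.12×10^17)^(1/4) = 21500 K.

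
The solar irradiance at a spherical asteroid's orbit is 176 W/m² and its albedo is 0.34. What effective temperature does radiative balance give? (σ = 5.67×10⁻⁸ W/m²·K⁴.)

Power absorbed = (1−a)S·πR²; power emitted = 4πR²σT⁴. Equating and cancelling πR²:
T = ((1−a)S / 4σ)^(1/4) = (116 / (4 × 5.67×10⁻⁸))^(1/4) = (5.12×10^8)^(1/4).
T = 150 K.

T ≈ 150 K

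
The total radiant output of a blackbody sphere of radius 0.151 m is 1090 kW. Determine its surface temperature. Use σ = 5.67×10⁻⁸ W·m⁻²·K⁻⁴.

A = 4πr² = 4π × (0.151)² = 0.287 m².
From P = σAT⁴, T = (P / σA)^(1/4) = (1.09×10^6 / (5.67×10⁻⁸ × 0.287))^(1/4).
T = (6.71×10^13)^(1/4) = 2860 K.

T ≈ 2860 K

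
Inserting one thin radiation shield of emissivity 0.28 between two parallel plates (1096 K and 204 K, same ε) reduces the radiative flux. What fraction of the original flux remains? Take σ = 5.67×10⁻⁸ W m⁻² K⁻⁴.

ratio ≈ 0.500

With N identical shields there are N+1 = 2 gaps in series, each with the same radiative resistance, so the flux falls to 1/(N+1) of its unshielded value.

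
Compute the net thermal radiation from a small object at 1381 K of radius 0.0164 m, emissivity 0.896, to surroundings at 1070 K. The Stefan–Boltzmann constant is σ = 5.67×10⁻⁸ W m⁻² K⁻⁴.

A = 4πr² = 4π × (0.0164)² = 3.38×10^-3 m².
Q = εσA(T⁴ − T_s⁴). T⁴ − T_s⁴ = (1381)⁴ − (1070)⁴ = 3.64×10^12 − 1.31×10^12 = 2.33×10^12 K⁴.
Q = 0.896 × 5.67×10⁻⁸ × 3.38×10^-3 × 2.33×10^12 = 399 W.

Q ≈ 399 W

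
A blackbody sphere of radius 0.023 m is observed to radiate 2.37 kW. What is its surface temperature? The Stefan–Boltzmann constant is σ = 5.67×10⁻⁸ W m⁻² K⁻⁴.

T ≈ 1580 K

A = 4πr² = 4π × (0.023)² = 6.65×10^-3 m².
From P = σAT⁴, T = (P / σA)^(1/4) = (2370 / (5.67×10⁻⁸ × 6.65×10^-3))^(1/4).
T = (6.29×10^12)^(1/4) = 1580 K.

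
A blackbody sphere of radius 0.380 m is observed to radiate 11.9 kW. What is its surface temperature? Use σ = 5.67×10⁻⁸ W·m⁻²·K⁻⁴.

T ≈ 583 K

A = 4πr² = 4π × (0.380)² = 1.81 m².
From P = σAT⁴, T = (P / σA)^(1/4) = (11900 / (5.67×10⁻⁸ × 1.81))^(1/4).
T = (1.16×10^11)^(1/4) = 583 K.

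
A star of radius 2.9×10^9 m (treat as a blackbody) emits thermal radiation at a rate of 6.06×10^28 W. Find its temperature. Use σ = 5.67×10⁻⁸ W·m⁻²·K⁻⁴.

A = 4πr² = 4π × (2.9×10^9)² = 1.06×10^20 m².
From P = σAT⁴, T = (P / σA)^(1/4) = (6.06×10^28 / (5.67×10⁻⁸ × 1.06×10^20))^(1/4).
T = (1.01×10^16)^(1/4) = 10000 K.

T ≈ 10000 K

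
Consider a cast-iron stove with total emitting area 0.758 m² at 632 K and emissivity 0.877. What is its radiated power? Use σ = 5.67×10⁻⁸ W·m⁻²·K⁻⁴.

Stefan–Boltzmann: P = εσAT⁴ = 0.877 × 5.67×10⁻⁸ × 0.758 × (632)⁴ = 0.877 × 5.67×10⁻⁸ × 0.758 × 1.60×10^11.
P = 6010 W.

P ≈ 6010 W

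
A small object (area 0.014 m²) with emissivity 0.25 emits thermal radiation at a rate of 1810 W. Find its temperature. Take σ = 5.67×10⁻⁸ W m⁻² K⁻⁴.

T ≈ 1740 K

From P = εσAT⁴, T = (P / εσA)^(1/4) = (1810 / (0.25 × 5.67×10⁻⁸ × 0.0140))^(1/4).
T = (9.12×10^12)^(1/4) = 1740 K.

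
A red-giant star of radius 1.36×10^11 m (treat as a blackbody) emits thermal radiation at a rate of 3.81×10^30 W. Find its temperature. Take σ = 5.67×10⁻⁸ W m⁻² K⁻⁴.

T ≈ 4120 K

A = 4πr² = 4π × (1.36×10^11)² = 2.32×10^23 m².
From P = σAT⁴, T = (P / σA)^(1/4) = (3.81×10^30 / (5.67×10⁻⁸ × 2.32×10^23))^(1/4).
T = (2.89×10^14)^(1/4) = 4120 K.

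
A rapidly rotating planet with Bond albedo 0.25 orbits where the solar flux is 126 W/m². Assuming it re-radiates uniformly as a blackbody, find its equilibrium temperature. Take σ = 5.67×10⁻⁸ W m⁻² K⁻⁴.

T ≈ 143 K

Power absorbed = (1−a)S·πR²; power emitted = 4πR²σT⁴. Equating and cancelling πR²:
T = ((1−a)S / 4σ)^(1/4) = (94.5 / (4 × 5.67×10⁻⁸))^(1/4) = (4.17×10^8)^(1/4).
T = 143 K.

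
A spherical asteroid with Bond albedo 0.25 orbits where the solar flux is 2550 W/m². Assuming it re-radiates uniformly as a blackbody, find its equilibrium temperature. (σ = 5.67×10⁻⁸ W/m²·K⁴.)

Power absorbed = (1−a)S·πR²; power emitted = 4πR²σT⁴. Equating and cancelling πR²:
T = ((1−a)S / 4σ)^(1/4) = (1910 / (4 × 5.67×10⁻⁸))^(1/4) = (8.43×10^9)^(1/4).
T = 303 K.

T ≈ 303 K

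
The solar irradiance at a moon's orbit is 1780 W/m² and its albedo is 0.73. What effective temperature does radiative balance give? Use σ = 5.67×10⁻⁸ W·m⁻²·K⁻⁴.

Power absorbed = (1−a)S·πR²; power emitted = 4πR²σT⁴. Equating and cancelling πR²:
T = ((1−a)S / 4σ)^(1/4) = (481 / (4 × 5.67×10⁻⁸))^(1/4) = (2.12×10^9)^(1/4).
T = 215 K.

T ≈ 215 K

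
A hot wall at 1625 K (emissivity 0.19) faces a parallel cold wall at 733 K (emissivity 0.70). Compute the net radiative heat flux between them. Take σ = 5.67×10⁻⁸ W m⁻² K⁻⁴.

For two large parallel gray plates, q = σ(T₁⁴ − T₂⁴) / (1/ε₁ + 1/ε₂ − 1).
1/ε₁ + 1/ε₂ − 1 = 1/0.19 + 1/0.70 − 1 = 5.692.
T₁⁴ − T₂⁴ = 6.97×10^12 − 2.89×10^11 = 6.68×10^12 K⁴.
q = 5.67×10⁻⁸ × 6.68×10^12 / 5.692 = 66600 W/m².

q ≈ 66600 W/m²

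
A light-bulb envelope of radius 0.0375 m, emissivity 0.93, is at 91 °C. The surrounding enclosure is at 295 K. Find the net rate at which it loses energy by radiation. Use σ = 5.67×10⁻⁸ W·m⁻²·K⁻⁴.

A = 4πr² = 4π × (0.0375)² = 0.0177 m².
Convert: 91 °C = 364 K.
Q = εσA(T⁴ − T_s⁴). T⁴ − T_s⁴ = (364)⁴ − (295)⁴ = 1.76×10^10 − 7.57×10^9 = 9.98×10^9 K⁴.
Q = 0.93 × 5.67×10⁻⁸ × 0.0177 × 9.98×10^9 = 9.30 W.

Q ≈ 9.30 W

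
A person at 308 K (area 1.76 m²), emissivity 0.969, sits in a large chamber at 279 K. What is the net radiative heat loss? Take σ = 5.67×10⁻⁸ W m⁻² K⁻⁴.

Q ≈ 284 W

Q = εσA(T⁴ − T_s⁴). T⁴ − T_s⁴ = (308)⁴ − (279)⁴ = 9.00×10^9 − 6.06×10^9 = 2.94×10^9 K⁴.
Q = 0.969 × 5.67×10⁻⁸ × 1.76 × 2.94×10^9 = 284 W.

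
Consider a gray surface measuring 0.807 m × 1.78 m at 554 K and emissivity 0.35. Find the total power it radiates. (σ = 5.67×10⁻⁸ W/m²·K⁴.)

P ≈ 2690 W

A = 0.807 × 1.78 = 1.44 m².
P = εσAT⁴ = 0.35 × 5.67×10⁻⁸ × 1.44 × (554)⁴ = 0.35 × 5.67×10⁻⁸ × 1.44 × 9.42×10^10.
P = 2690 W.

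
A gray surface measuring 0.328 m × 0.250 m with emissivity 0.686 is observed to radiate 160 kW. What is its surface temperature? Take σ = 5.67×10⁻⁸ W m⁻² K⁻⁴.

A = 0.328 × 0.250 = 0.0820 m².
From P = εσAT⁴, T = (P / εσA)^(1/4) = (1.60×10^5 / (0.686 × 5.67×10⁻⁸ × 0.0820))^(1/4).
T = (5.02×10^13)^(1/4) = 2660 K.

T ≈ 2660 K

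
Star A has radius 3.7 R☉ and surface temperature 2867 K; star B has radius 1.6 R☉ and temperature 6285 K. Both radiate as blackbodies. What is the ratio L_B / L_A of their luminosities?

L_B/L_A ≈ 4.32

L = 4πR²σT⁴ ∝ R²T⁴, so L_B/L_A = (1.6/3.7)² × (6285/2867)⁴ = 0.187 × 23.1 = 4.32.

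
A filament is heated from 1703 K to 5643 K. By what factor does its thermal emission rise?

P ∝ T⁴, so the ratio is (5643/1703)⁴ = (3.314)⁴ = 121.

ratio ≈ 121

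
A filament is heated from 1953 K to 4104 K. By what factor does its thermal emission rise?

P ∝ T⁴, so the ratio is (4104/1953)⁴ = (2.101)⁴ = 19.5.

ratio ≈ 19.5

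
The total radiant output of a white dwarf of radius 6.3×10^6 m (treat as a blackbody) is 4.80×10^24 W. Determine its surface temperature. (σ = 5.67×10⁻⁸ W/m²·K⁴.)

T ≈ 20300 K

A = 4πr² = 4π × (6.3×10^6)² = 4.99×10^14 m².
From P = σAT⁴, T = (P / σA)^(1/4) = (4.80×10^24 / (5.67×10⁻⁸ × 4.99×10^14))^(1/4).
T = (1.70×10^17)^(1/4) = 20300 K.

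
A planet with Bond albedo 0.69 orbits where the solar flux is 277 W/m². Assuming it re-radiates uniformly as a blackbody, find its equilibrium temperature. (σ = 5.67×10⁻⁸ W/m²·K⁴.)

Power absorbed = (1−a)S·πR²; power emitted = 4πR²σT⁴. Equating and cancelling πR²:
T = ((1−a)S / 4σ)^(1/4) = (85.9 / (4 × 5.67×10⁻⁸))^(1/4) = (3.79×10^8)^(1/4).
T = 139 K.

T ≈ 139 K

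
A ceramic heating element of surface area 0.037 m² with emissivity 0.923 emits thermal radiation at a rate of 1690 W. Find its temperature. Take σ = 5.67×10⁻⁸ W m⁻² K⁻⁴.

From P = εσAT⁴, T = (P / εσA)^(1/4) = (1690 / (0.923 × 5.67×10⁻⁸ × 0.0370))^(1/4).
T = (8.73×10^11)^(1/4) = 967 K.

T ≈ 967 K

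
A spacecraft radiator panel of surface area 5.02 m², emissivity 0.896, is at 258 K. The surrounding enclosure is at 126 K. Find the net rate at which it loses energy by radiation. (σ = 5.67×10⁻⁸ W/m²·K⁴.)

Q ≈ 1070 W

Q = εσA(T⁴ − T_s⁴). T⁴ − T_s⁴ = (258)⁴ − (126)⁴ = 4.43×10^9 − 2.52×10^8 = 4.18×10^9 K⁴.
Q = 0.896 × 5.67×10⁻⁸ × 5.02 × 4.18×10^9 = 1070 W.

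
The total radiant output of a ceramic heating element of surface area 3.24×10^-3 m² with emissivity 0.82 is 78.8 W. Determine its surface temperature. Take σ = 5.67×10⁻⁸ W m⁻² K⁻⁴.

From P = εσAT⁴, T = (P / εσA)^(1/4) = (78.8 / (0.82 × 5.67×10⁻⁸ × 3.24×10^-3))^(1/4).
T = (5.23×10^11)^(1/4) = 850 K.

T ≈ 850 K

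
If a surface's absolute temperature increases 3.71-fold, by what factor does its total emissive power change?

P ∝ T⁴, so the power scales as (3.71)⁴ = 189.

factor ≈ 189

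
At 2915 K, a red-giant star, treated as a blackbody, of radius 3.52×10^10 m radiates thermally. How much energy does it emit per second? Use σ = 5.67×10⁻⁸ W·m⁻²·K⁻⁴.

A = 4πr² = 4π × (3.52×10^10)² = 1.56×10^22 m².
P = σAT⁴ = 5.67×10⁻⁸ × 1.56×10^22 × (2915)⁴ = 5.67×10⁻⁸ × 1.56×10^22 × 7.22×10^13.
P = 6.37×10^28 W.

P ≈ 6.37×10^28 W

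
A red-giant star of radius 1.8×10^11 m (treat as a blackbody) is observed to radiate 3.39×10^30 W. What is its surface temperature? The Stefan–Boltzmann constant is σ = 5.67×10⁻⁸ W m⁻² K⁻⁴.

T ≈ 3480 K

A = 4πr² = 4π × (1.8×10^11)² = 4.07×10^23 m².
From P = σAT⁴, T = (P / σA)^(1/4) = (3.39×10^30 / (5.67×10⁻⁸ × 4.07×10^23))^(1/4).
T = (1.47×10^14)^(1/4) = 3480 K.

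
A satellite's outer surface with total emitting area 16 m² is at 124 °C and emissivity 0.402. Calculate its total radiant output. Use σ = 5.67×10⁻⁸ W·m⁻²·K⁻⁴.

P ≈ 9060 W

124 °C = 397 K.
Stefan–Boltzmann: P = εσAT⁴ = 0.402 × 5.67×10⁻⁸ × 16.0 × (397)⁴ = 0.402 × 5.67×10⁻⁸ × 16.0 × 2.48×10^10.
P = 9060 W.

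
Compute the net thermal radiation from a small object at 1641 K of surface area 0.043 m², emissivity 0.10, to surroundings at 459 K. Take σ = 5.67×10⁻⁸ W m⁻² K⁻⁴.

Q = εσA(T⁴ − T_s⁴). T⁴ − T_s⁴ = (1641)⁴ − (459)⁴ = 7.25×10^12 − 4.44×10^10 = 7.21×10^12 K⁴.
Q = 0.10 × 5.67×10⁻⁸ × 0.0430 × 7.21×10^12 = 1760 W.

Q ≈ 1760 W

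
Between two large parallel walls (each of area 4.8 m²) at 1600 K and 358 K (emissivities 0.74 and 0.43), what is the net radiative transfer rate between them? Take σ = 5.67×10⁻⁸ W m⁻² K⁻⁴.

For two large parallel gray plates, q = σ(T₁⁴ − T₂⁴) / (1/ε₁ + 1/ε₂ − 1).
1/ε₁ + 1/ε₂ − 1 = 1/0.74 + 1/0.43 − 1 = 2.677.
T₁⁴ − T₂⁴ = 6.55×10^12 − 1.64×10^10 = 6.54×10^12 K⁴.
q = 5.67×10⁻⁸ × 6.54×10^12 / 2.677 = 1.38×10^5 W/m².
Q = q·A = 1.38×10^5 × 4.8 = 6.65×10^5 W.

Q ≈ 6.65×10^5 W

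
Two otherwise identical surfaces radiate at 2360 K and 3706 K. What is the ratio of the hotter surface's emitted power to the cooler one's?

P ∝ T⁴, so the ratio is (3706/2360)⁴ = (1.570)⁴ = 6.08.

ratio ≈ 6.08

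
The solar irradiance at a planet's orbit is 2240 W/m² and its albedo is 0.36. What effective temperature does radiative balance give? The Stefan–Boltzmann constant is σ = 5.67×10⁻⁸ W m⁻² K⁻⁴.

T ≈ 282 K

Power absorbed = (1−a)S·πR²; power emitted = 4πR²σT⁴. Equating and cancelling πR²:
T = ((1−a)S / 4σ)^(1/4) = (1430 / (4 × 5.67×10⁻⁸))^(1/4) = (6.32×10^9)^(1/4).
T = 282 K.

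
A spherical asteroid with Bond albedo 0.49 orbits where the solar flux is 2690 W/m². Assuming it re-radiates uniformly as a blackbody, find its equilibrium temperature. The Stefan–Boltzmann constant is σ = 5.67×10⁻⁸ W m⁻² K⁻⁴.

T ≈ 279 K

Power absorbed = (1−a)S·πR²; power emitted = 4πR²σT⁴. Equating and cancelling πR²:
T = ((1−a)S / 4σ)^(1/4) = (1370 / (4 × 5.67×10⁻⁸))^(1/4) = (6.05×10^9)^(1/4).
T = 279 K.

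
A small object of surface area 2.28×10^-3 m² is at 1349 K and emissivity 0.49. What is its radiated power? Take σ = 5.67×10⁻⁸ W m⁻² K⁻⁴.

P ≈ 210 W

P = εσAT⁴ = 0.49 × 5.67×10⁻⁸ × 2.28×10^-3 × (1349)⁴ = 0.49 × 5.67×10⁻⁸ × 2.28×10^-3 × 3.31×10^12.
P = 210 W.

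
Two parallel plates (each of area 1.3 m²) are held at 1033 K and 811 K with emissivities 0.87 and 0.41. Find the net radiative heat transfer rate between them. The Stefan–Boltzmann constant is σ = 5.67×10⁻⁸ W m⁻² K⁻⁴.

For two large parallel gray plates, q = σ(T₁⁴ − T₂⁴) / (1/ε₁ + 1/ε₂ − 1).
1/ε₁ + 1/ε₂ − 1 = 1/0.87 + 1/0.41 − 1 = 2.588.
T₁⁴ − T₂⁴ = 1.14×10^12 − 4.33×10^11 = 7.06×10^11 K⁴.
q = 5.67×10⁻⁸ × 7.06×10^11 / 2.588 = 15500 W/m².
Q = q·A = 15500 × 1.3 = 20100 W.

Q ≈ 20100 W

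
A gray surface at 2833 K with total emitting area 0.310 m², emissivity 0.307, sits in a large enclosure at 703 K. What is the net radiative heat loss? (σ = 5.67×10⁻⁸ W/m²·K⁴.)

Q = εσA(T⁴ − T_s⁴). T⁴ − T_s⁴ = (2833)⁴ − (703)⁴ = 6.44×10^13 − 2.44×10^11 = 6.42×10^13 K⁴.
Q = 0.307 × 5.67×10⁻⁸ × 0.310 × 6.42×10^13 = 3.46×10^5 W.

Q ≈ 3.46×10^5 W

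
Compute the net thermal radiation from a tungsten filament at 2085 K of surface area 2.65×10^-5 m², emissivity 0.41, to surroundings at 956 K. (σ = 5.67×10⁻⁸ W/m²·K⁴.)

Q ≈ 11.1 W

Q = εσA(T⁴ − T_s⁴). T⁴ − T_s⁴ = (2085)⁴ − (956)⁴ = 1.89×10^13 − 8.35×10^11 = 1.81×10^13 K⁴.
Q = 0.41 × 5.67×10⁻⁸ × 2.65×10^-5 × 1.81×10^13 = 11.1 W.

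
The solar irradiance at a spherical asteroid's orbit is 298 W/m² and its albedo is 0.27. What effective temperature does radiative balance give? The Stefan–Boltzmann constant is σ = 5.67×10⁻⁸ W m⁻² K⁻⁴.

Power absorbed = (1−a)S·πR²; power emitted = 4πR²σT⁴. Equating and cancelling πR²:
T = ((1−a)S / 4σ)^(1/4) = (218 / (4 × 5.67×10⁻⁸))^(1/4) = (9.59×10^8)^(1/4).
T = 176 K.

T ≈ 176 K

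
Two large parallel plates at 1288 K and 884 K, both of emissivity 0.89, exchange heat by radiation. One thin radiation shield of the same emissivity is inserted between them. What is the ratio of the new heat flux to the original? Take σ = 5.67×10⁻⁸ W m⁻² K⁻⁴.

With N identical shields there are N+1 = 2 gaps in series, each with the same radiative resistance, so the flux falls to 1/(N+1) of its unshielded value.

ratio ≈ 0.500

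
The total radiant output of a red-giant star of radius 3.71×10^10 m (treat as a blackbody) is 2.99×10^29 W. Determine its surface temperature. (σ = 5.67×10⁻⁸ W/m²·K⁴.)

T ≈ 4180 K

A = 4πr² = 4π × (3.71×10^10)² = 1.73×10^22 m².
From P = σAT⁴, T = (P / σA)^(1/4) = (2.99×10^29 / (5.67×10⁻⁸ × 1.73×10^22))^(1/4).
T = (3.05×10^14)^(1/4) = 4180 K.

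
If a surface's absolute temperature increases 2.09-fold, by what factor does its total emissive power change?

P ∝ T⁴, so the power scales as (2.09)⁴ = 19.1.

factor ≈ 19.1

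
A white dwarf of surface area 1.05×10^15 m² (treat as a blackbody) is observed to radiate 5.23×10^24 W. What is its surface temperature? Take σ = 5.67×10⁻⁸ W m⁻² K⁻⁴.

From P = σAT⁴, T = (P / σA)^(1/4) = (5.23×10^24 / (5.67×10⁻⁸ × 1.05×10^15))^(1/4).
T = (8.78×10^16)^(1/4) = 17200 K.

T ≈ 17200 K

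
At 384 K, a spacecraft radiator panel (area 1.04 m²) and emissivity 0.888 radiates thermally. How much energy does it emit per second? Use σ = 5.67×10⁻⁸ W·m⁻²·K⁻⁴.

Stefan–Boltzmann: P = εσAT⁴ = 0.888 × 5.67×10⁻⁸ × 1.04 × (384)⁴ = 0.888 × 5.67×10⁻⁸ × 1.04 × 2.17×10^10.
P = 1140 W.

P ≈ 1140 W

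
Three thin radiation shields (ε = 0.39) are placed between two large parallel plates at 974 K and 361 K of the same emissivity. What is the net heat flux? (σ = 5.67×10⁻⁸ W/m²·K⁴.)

Each of the 4 gaps contributes resistance (2/ε − 1) = 2/0.39 − 1 = 4.128; total = 16.51.
q = σ(T₁⁴ − T₂⁴) / 16.51 = 5.67×10⁻⁸ × 8.83×10^11 / 16.51 = 3030 W/m².

q ≈ 3030 W/m²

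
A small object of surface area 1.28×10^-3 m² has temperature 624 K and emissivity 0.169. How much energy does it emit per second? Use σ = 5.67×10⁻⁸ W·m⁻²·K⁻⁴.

P ≈ 1.86 W

P = εσAT⁴ = 0.169 × 5.67×10⁻⁸ × 1.28×10^-3 × (624)⁴ = 0.169 × 5.67×10⁻⁸ × 1.28×10^-3 × 1.52×10^11.
P = 1.86 W.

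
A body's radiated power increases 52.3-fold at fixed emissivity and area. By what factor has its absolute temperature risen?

factor ≈ 2.69

P ∝ T⁴ ⇒ T ∝ P^(1/4), so T scales by (52.3)^(1/4) = 2.69.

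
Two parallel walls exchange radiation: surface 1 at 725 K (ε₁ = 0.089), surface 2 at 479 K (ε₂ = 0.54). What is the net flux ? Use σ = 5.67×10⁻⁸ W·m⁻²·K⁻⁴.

q ≈ 1050 W/m²

For two large parallel gray plates, q = σ(T₁⁴ − T₂⁴) / (1/ε₁ + 1/ε₂ − 1).
1/ε₁ + 1/ε₂ − 1 = 1/0.089 + 1/0.54 − 1 = 12.09.
T₁⁴ − T₂⁴ = 2.76×10^11 − 5.26×10^10 = 2.24×10^11 K⁴.
q = 5.67×10⁻⁸ × 2.24×10^11 / 12.09 = 1050 W/m².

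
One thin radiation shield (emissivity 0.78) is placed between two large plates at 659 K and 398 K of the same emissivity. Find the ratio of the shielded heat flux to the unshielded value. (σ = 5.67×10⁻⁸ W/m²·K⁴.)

ratio ≈ 0.500

With N identical shields there are N+1 = 2 gaps in series, each with the same radiative resistance, so the flux falls to 1/(N+1) of its unshielded value.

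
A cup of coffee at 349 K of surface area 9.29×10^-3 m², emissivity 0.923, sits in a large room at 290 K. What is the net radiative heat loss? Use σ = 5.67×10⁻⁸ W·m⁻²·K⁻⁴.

Q = εσA(T⁴ − T_s⁴). T⁴ − T_s⁴ = (349)⁴ − (290)⁴ = 1.48×10^10 − 7.07×10^9 = 7.76×10^9 K⁴.
Q = 0.923 × 5.67×10⁻⁸ × 9.29×10^-3 × 7.76×10^9 = 3.77 W.

Q ≈ 3.77 W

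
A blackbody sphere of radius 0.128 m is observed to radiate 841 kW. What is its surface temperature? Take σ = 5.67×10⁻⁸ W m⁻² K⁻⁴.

T ≈ 2910 K

A = 4πr² = 4π × (0.128)² = 0.206 m².
From P = σAT⁴, T = (P / σA)^(1/4) = (8.41×10^5 / (5.67×10⁻⁸ × 0.206))^(1/4).
T = (7.20×10^13)^(1/4) = 2910 K.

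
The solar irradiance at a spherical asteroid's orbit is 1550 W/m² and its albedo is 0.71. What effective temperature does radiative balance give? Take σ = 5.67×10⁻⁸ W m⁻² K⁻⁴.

T ≈ 211 K

Power absorbed = (1−a)S·πR²; power emitted = 4πR²σT⁴. Equating and cancelling πR²:
T = ((1−a)S / 4σ)^(1/4) = (450 / (4 × 5.67×10⁻⁸))^(1/4) = (1.98×10^9)^(1/4).
T = 211 K.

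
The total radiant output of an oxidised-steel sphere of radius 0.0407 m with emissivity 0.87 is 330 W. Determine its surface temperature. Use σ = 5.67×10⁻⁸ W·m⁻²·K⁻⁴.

A = 4πr² = 4π × (0.0407)² = 0.0208 m².
From P = εσAT⁴, T = (P / εσA)^(1/4) = (330 / (0.87 × 5.67×10⁻⁸ × 0.0208))^(1/4).
T = (3.21×10^11)^(1/4) = 753 K.

T ≈ 753 K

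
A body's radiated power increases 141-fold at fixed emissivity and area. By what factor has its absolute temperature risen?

P ∝ T⁴ ⇒ T ∝ P^(1/4), so T scales by (141)^(1/4) = 3.45.

factor ≈ 3.45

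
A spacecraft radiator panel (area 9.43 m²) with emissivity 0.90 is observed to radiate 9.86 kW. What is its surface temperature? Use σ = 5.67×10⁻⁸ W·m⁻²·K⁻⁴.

From P = εσAT⁴, T = (P / εσA)^(1/4) = (9860 / (0.90 × 5.67×10⁻⁸ × 9.43))^(1/4).
T = (2.05×10^10)^(1/4) = 378 K.

T ≈ 378 K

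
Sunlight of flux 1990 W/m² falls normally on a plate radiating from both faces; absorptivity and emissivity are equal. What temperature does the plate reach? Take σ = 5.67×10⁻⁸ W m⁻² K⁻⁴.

T ≈ 364 K

Absorbed flux αS = emitted flux 2εσT⁴ per unit area; with α = ε this gives T = (S/2σ)^(1/4).
T = (1990 / (2 × 5.67×10⁻⁸))^(1/4) = (1.75×10^10)^(1/4).
T = 364 K.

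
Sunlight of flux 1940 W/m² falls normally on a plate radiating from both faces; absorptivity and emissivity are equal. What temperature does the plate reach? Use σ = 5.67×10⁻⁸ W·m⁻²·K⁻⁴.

T ≈ 362 K

Absorbed flux αS = emitted flux 2εσT⁴ per unit area; with α = ε this gives T = (S/2σ)^(1/4).
T = (1940 / (2 × 5.67×10⁻⁸))^(1/4) = (1.71×10^10)^(1/4).
T = 362 K.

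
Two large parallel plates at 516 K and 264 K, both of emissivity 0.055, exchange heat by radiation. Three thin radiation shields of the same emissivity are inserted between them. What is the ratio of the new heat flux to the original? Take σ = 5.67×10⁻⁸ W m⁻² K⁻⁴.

ratio ≈ 0.250

With N identical shields there are N+1 = 4 gaps in series, each with the same radiative resistance, so the flux falls to 1/(N+1) of its unshielded value.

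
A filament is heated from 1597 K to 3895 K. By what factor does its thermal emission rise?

P ∝ T⁴, so the ratio is (3895/1597)⁴ = (2.439)⁴ = 35.4.

ratio ≈ 35.4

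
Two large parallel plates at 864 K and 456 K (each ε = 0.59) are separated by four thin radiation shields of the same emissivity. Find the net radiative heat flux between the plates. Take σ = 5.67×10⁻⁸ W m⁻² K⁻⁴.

Each of the 5 gaps contributes resistance (2/ε − 1) = 2/0.59 − 1 = 2.390; total = 11.95.
q = σ(T₁⁴ − T₂⁴) / 11.95 = 5.67×10⁻⁸ × 5.14×10^11 / 11.95 = 2440 W/m².

q ≈ 2440 W/m²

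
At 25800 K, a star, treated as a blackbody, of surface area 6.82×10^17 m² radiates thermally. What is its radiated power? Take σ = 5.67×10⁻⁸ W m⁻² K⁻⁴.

P ≈ 1.71×10^28 W

P = σAT⁴ = 5.67×10⁻⁸ × 6.82×10^17 × (25800)⁴ = 5.67×10⁻⁸ × 6.82×10^17 × 4.43×10^17.
P = 1.71×10^28 W.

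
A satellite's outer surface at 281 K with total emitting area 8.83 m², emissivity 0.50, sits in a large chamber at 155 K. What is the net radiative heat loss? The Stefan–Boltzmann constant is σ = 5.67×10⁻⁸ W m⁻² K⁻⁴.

Q = εσA(T⁴ − T_s⁴). T⁴ − T_s⁴ = (281)⁴ − (155)⁴ = 6.23×10^9 − 5.77×10^8 = 5.66×10^9 K⁴.
Q = 0.50 × 5.67×10⁻⁸ × 8.83 × 5.66×10^9 = 1420 W.

Q ≈ 1420 W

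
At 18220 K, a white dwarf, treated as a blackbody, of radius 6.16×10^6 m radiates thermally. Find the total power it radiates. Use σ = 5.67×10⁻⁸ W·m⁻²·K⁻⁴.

A = 4πr² = 4π × (6.16×10^6)² = 4.77×10^14 m².
P = σAT⁴ = 5.67×10⁻⁸ × 4.77×10^14 × (18220)⁴ = 5.67×10⁻⁸ × 4.77×10^14 × 1.10×10^17.
P = 2.98×10^24 W.

P ≈ 2.98×10^24 W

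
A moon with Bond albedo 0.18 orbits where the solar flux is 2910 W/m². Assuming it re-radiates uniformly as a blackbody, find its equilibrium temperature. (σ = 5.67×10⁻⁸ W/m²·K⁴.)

T ≈ 320 K

Power absorbed = (1−a)S·πR²; power emitted = 4πR²σT⁴. Equating and cancelling πR²:
T = ((1−a)S / 4σ)^(1/4) = (2390 / (4 × 5.67×10⁻⁸))^(1/4) = (1.05×10^10)^(1/4).
T = 320 K.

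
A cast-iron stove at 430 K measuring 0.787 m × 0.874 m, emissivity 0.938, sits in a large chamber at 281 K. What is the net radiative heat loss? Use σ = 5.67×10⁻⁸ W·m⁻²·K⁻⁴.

A = 0.787 × 0.874 = 0.688 m².
Q = εσA(T⁴ − T_s⁴). T⁴ − T_s⁴ = (430)⁴ − (281)⁴ = 3.42×10^10 − 6.23×10^9 = 2.80×10^10 K⁴.
Q = 0.938 × 5.67×10⁻⁸ × 0.688 × 2.80×10^10 = 1020 W.

Q ≈ 1020 W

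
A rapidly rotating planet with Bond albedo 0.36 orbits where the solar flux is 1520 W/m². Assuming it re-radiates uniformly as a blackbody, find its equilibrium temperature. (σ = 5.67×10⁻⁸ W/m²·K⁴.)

Power absorbed = (1−a)S·πR²; power emitted = 4πR²σT⁴. Equating and cancelling πR²:
T = ((1−a)S / 4σ)^(1/4) = (973 / (4 × 5.67×10⁻⁸))^(1/4) = (4.29×10^9)^(1/4).
T = 256 K.

T ≈ 256 K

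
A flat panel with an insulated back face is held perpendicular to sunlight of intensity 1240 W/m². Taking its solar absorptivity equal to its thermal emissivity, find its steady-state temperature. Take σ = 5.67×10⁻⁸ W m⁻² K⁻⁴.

T ≈ 385 K

Absorbed flux αS = emitted flux εσT⁴ (one radiating face); with α = ε, T = (S/σ)^(1/4).
T = (1240 / 5.67×10⁻⁸)^(1/4) = (2.19×10^10)^(1/4).
T = 385 K.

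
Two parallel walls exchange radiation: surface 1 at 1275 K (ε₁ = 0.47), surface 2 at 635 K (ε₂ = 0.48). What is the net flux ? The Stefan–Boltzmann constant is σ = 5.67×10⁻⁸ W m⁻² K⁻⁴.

For two large parallel gray plates, q = σ(T₁⁴ − T₂⁴) / (1/ε₁ + 1/ε₂ − 1).
1/ε₁ + 1/ε₂ − 1 = 1/0.47 + 1/0.48 − 1 = 3.211.
T₁⁴ − T₂⁴ = 2.64×10^12 − 1.63×10^11 = 2.48×10^12 K⁴.
q = 5.67×10⁻⁸ × 2.48×10^12 / 3.211 = 43800 W/m².

q ≈ 43800 W/m²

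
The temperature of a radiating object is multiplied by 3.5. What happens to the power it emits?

P ∝ T⁴, so the power scales as (3.5)⁴ = 150.

factor ≈ 150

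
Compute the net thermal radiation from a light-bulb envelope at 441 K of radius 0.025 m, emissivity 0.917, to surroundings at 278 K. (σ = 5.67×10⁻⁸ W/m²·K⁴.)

Q ≈ 13.0 W

A = 4πr² = 4π × (0.025)² = 7.85×10^-3 m².
Q = εσA(T⁴ − T_s⁴). T⁴ − T_s⁴ = (441)⁴ − (278)⁴ = 3.78×10^10 − 5.97×10^9 = 3.19×10^10 K⁴.
Q = 0.917 × 5.67×10⁻⁸ × 7.85×10^-3 × 3.19×10^10 = 13.0 W.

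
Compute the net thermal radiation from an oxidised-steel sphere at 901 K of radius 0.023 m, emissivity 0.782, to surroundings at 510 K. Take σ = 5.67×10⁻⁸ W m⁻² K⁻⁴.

Q ≈ 174 W

A = 4πr² = 4π × (0.023)² = 6.65×10^-3 m².
Q = εσA(T⁴ − T_s⁴). T⁴ − T_s⁴ = (901)⁴ − (510)⁴ = 6.59×10^11 − 6.77×10^10 = 5.91×10^11 K⁴.
Q = 0.782 × 5.67×10⁻⁸ × 6.65×10^-3 × 5.91×10^11 = 174 W.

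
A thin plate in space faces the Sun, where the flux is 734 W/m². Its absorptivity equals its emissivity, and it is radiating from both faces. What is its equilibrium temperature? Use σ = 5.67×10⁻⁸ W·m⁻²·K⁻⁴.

T ≈ 284 K

Absorbed flux αS = emitted flux 2εσT⁴ per unit area; with α = ε this gives T = (S/2σ)^(1/4).
T = (734 / (2 × 5.67×10⁻⁸))^(1/4) = (6.47×10^9)^(1/4).
T = 284 K.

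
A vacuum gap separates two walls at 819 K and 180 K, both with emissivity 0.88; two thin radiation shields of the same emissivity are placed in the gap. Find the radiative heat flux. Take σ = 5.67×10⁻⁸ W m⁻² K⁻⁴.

Each of the 3 gaps contributes resistance (2/ε − 1) = 2/0.88 − 1 = 1.273; total = 3.818.
q = σ(T₁⁴ − T₂⁴) / 3.818 = 5.67×10⁻⁸ × 4.49×10^11 / 3.818 = 6670 W/m².

q ≈ 6670 W/m²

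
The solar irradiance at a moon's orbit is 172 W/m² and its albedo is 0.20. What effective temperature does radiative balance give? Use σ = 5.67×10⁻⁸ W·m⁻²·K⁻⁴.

Power absorbed = (1−a)S·πR²; power emitted = 4πR²σT⁴. Equating and cancelling πR²:
T = ((1−a)S / 4σ)^(1/4) = (138 / (4 × 5.67×10⁻⁸))^(1/4) = (6.07×10^8)^(1/4).
T = 157 K.

T ≈ 157 K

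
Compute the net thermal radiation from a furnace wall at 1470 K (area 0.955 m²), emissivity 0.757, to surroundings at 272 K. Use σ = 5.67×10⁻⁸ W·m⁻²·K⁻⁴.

Q ≈ 1.91×10^5 W

Q = εσA(T⁴ − T_s⁴). T⁴ − T_s⁴ = (1470)⁴ − (272)⁴ = 4.67×10^12 − 5.47×10^9 = 4.66×10^12 K⁴.
Q = 0.757 × 5.67×10⁻⁸ × 0.955 × 4.66×10^12 = 1.91×10^5 W.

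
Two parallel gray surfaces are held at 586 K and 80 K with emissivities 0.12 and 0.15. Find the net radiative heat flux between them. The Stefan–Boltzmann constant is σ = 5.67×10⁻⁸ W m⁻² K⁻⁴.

q ≈ 477 W/m²

For two large parallel gray plates, q = σ(T₁⁴ − T₂⁴) / (1/ε₁ + 1/ε₂ − 1).
1/ε₁ + 1/ε₂ − 1 = 1/0.12 + 1/0.15 − 1 = 14.00.
T₁⁴ − T₂⁴ = 1.18×10^11 − 4.10×10^7 = 1.18×10^11 K⁴.
q = 5.67×10⁻⁸ × 1.18×10^11 / 14.00 = 477 W/m².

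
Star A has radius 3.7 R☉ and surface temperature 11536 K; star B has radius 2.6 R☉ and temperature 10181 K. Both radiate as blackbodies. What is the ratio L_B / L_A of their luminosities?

L = 4πR²σT⁴ ∝ R²T⁴, so L_B/L_A = (2.6/3.7)² × (10181/11536)⁴ = 0.494 × 0.607 = 0.300.

L_B/L_A ≈ 0.300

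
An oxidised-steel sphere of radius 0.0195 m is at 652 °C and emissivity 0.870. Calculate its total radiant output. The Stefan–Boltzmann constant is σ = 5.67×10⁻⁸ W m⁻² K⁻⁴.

P ≈ 173 W

A = 4πr² = 4π × (0.0195)² = 4.78×10^-3 m².
652 °C = 925 K.
P = εσAT⁴ = 0.870 × 5.67×10⁻⁸ × 4.78×10^-3 × (925)⁴ = 0.870 × 5.67×10⁻⁸ × 4.78×10^-3 × 7.32×10^11.
P = 173 W.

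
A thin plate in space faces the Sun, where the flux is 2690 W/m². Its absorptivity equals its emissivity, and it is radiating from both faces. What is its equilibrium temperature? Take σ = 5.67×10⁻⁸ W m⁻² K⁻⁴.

T ≈ 392 K

Absorbed flux αS = emitted flux 2εσT⁴ per unit area; with α = ε this gives T = (S/2σ)^(1/4).
T = (2690 / (2 × 5.67×10⁻⁸))^(1/4) = (2.37×10^10)^(1/4).
T = 392 K.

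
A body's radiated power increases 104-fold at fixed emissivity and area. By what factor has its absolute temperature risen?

P ∝ T⁴ ⇒ T ∝ P^(1/4), so T scales by (104)^(1/4) = 3.19.

factor ≈ 3.19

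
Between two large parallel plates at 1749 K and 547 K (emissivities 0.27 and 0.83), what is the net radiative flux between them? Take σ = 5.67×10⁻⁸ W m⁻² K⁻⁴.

For two large parallel gray plates, q = σ(T₁⁴ − T₂⁴) / (1/ε₁ + 1/ε₂ − 1).
1/ε₁ + 1/ε₂ − 1 = 1/0.27 + 1/0.83 − 1 = 3.909.
T₁⁴ − T₂⁴ = 9.36×10^12 − 8.95×10^10 = 9.27×10^12 K⁴.
q = 5.67×10⁻⁸ × 9.27×10^12 / 3.909 = 1.34×10^5 W/m².

q ≈ 1.34×10^5 W/m²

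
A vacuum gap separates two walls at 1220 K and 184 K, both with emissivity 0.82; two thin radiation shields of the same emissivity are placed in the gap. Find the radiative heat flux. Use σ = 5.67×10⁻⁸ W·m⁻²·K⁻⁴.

Each of the 3 gaps contributes resistance (2/ε − 1) = 2/0.82 − 1 = 1.439; total = 4.317.
q = σ(T₁⁴ − T₂⁴) / 4.317 = 5.67×10⁻⁸ × 2.21×10^12 / 4.317 = 29100 W/m².

q ≈ 29100 W/m²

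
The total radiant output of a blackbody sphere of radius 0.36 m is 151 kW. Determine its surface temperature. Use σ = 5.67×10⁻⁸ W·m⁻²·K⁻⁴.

A = 4πr² = 4π × (0.36)² = 1.63 m².
From P = σAT⁴, T = (P / σA)^(1/4) = (1.51×10^5 / (5.67×10⁻⁸ × 1.63))^(1/4).
T = (1.64×10^12)^(1/4) = 1130 K.

T ≈ 1130 K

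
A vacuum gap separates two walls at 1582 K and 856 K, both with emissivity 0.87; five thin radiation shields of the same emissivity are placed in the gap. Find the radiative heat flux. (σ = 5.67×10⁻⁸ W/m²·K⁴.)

Each of the 6 gaps contributes resistance (2/ε − 1) = 2/0.87 − 1 = 1.299; total = 7.793.
q = σ(T₁⁴ − T₂⁴) / 7.793 = 5.67×10⁻⁸ × 5.73×10^12 / 7.793 = 41700 W/m².

q ≈ 41700 W/m²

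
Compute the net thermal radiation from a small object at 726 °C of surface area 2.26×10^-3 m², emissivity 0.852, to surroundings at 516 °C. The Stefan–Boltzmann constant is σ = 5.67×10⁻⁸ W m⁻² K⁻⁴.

Convert: 726 °C = 999 K; 516 °C = 789 K.
Q = εσA(T⁴ − T_s⁴). T⁴ − T_s⁴ = (999)⁴ − (789)⁴ = 9.96×10^11 − 3.88×10^11 = 6.08×10^11 K⁴.
Q = 0.852 × 5.67×10⁻⁸ × 2.26×10^-3 × 6.08×10^11 = 66.4 W.

Q ≈ 66.4 W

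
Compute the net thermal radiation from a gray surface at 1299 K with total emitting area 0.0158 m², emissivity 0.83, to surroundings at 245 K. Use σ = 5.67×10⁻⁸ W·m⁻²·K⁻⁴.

Q = εσA(T⁴ − T_s⁴). T⁴ − T_s⁴ = (1299)⁴ − (245)⁴ = 2.85×10^12 − 3.60×10^9 = 2.84×10^12 K⁴.
Q = 0.83 × 5.67×10⁻⁸ × 0.0158 × 2.84×10^12 = 2110 W.

Q ≈ 2110 W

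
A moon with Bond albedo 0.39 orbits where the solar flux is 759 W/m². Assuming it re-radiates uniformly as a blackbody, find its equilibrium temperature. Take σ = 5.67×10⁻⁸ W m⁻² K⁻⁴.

T ≈ 213 K

Power absorbed = (1−a)S·πR²; power emitted = 4πR²σT⁴. Equating and cancelling πR²:
T = ((1−a)S / 4σ)^(1/4) = (463 / (4 × 5.67×10⁻⁸))^(1/4) = (2.04×10^9)^(1/4).
T = 213 K.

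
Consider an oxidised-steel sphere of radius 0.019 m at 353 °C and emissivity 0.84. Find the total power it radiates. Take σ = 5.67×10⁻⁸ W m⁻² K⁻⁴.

A = 4πr² = 4π × (0.019)² = 4.54×10^-3 m².
353 °C = 626 K.
Stefan–Boltzmann: P = εσAT⁴ = 0.84 × 5.67×10⁻⁸ × 4.54×10^-3 × (626)⁴ = 0.84 × 5.67×10⁻⁸ × 4.54×10^-3 × 1.54×10^11.
P = 33.2 W.

P ≈ 33.2 W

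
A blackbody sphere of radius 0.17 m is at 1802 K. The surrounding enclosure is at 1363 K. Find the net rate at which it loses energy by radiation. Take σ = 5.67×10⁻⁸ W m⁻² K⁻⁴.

Q ≈ 1.46×10^5 W

A = 4πr² = 4π × (0.17)² = 0.363 m².
Q = σA(T⁴ − T_s⁴). T⁴ − T_s⁴ = (1802)⁴ − (1363)⁴ = 1.05×10^13 − 3.45×10^12 = 7.09×10^12 K⁴.
Q = 5.67×10⁻⁸ × 0.363 × 7.09×10^12 = 1.46×10^5 W.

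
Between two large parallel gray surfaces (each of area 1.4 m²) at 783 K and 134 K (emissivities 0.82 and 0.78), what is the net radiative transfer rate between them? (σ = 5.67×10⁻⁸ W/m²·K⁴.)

For two large parallel gray plates, q = σ(T₁⁴ − T₂⁴) / (1/ε₁ + 1/ε₂ − 1).
1/ε₁ + 1/ε₂ − 1 = 1/0.82 + 1/0.78 − 1 = 1.502.
T₁⁴ − T₂⁴ = 3.76×10^11 − 3.22×10^8 = 3.76×10^11 K⁴.
q = 5.67×10⁻⁸ × 3.76×10^11 / 1.502 = 14200 W/m².
Q = q·A = 14200 × 1.4 = 19900 W.

Q ≈ 19900 W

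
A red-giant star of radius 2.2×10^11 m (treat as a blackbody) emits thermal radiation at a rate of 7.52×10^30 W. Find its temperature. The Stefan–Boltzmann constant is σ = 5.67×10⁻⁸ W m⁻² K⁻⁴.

T ≈ 3840 K

A = 4πr² = 4π × (2.2×10^11)² = 6.08×10^23 m².
From P = σAT⁴, T = (P / σA)^(1/4) = (7.52×10^30 / (5.67×10⁻⁸ × 6.08×10^23))^(1/4).
T = (2.18×10^14)^(1/4) = 3840 K.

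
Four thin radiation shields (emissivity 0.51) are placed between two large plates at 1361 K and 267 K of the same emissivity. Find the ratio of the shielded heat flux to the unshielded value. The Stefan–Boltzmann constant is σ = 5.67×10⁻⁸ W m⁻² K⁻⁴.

With N identical shields there are N+1 = 5 gaps in series, each with the same radiative resistance, so the flux falls to 1/(N+1) of its unshielded value.

ratio ≈ 0.200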